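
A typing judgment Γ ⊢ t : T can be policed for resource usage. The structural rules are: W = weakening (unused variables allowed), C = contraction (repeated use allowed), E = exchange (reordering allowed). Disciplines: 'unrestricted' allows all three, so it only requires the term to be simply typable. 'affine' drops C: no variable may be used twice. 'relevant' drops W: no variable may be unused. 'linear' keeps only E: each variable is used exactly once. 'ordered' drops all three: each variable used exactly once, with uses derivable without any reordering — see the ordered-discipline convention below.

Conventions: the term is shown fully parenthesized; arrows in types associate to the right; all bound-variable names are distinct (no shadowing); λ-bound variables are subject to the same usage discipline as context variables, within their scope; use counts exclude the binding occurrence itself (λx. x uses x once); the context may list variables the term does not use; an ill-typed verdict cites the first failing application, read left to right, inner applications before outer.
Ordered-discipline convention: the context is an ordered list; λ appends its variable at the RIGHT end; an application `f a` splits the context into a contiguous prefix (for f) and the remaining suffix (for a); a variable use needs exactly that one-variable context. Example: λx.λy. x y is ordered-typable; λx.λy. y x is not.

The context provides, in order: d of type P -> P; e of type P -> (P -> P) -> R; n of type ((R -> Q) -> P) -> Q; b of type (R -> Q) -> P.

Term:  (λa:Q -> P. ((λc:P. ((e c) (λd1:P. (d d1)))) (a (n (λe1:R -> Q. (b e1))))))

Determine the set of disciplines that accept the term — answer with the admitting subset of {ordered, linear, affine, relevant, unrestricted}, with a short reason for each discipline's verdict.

accepted by: linear, affine, relevant, unrestricted
counts: d: 1×; e: 1×; n: 1×; b: 1×; a [bound]: 1×; c [bound]: 1×; d1 [bound]: 1×; e1 [bound]: 1×
uses in reading order: e, c, d, d1, a, n, b, e1
typing: ✓ — (Q -> P) -> R
ordered: ✗ — no contiguous prefix/suffix split fits e, c, d, d1, a, n, b, e1
linear: ✓ — exactly-once usage across d, e, n, b, a, c, d1, e1
affine: ✓ — at most one use each (d, e, n, b, a, c, d1, e1)
relevant: ✓ — at least one use each (d, e, n, b, a, c, d1, e1)
unrestricted: ✓ — well-typed at (Q -> P) -> R; no restrictions here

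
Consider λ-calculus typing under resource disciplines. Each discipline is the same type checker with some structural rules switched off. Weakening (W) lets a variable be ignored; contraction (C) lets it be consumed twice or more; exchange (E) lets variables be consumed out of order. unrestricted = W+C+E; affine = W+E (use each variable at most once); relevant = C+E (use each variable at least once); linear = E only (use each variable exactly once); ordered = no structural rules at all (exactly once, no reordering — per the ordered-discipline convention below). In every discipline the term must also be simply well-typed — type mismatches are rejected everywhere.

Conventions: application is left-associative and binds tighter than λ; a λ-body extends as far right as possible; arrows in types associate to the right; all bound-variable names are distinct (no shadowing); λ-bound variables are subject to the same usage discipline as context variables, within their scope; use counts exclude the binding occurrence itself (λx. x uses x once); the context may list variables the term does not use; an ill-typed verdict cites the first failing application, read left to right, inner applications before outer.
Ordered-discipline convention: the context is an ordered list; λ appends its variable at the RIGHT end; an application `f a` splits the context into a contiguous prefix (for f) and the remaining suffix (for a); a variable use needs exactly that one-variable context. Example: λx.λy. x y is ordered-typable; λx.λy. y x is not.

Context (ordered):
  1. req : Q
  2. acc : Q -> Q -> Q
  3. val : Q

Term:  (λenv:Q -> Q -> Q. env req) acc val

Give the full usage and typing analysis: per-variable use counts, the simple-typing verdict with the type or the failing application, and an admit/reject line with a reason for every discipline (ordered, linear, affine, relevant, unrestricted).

counts: req: 1; acc: 1; val: 1; env (λ-bound): 1
uses in reading order: env, req, acc, val
typing: ✓ — Q
ordered: ✗ — no ordered split (uses run env, req, acc, val)
linear: ✓ — each of req, acc, val, env used exactly once
affine: ✓ — req, acc, val, env: no repeats, contraction unneeded
relevant: ✓ — none of req, acc, val, env goes unused
unrestricted: ✓ — simply typable at Q; W, C, E all held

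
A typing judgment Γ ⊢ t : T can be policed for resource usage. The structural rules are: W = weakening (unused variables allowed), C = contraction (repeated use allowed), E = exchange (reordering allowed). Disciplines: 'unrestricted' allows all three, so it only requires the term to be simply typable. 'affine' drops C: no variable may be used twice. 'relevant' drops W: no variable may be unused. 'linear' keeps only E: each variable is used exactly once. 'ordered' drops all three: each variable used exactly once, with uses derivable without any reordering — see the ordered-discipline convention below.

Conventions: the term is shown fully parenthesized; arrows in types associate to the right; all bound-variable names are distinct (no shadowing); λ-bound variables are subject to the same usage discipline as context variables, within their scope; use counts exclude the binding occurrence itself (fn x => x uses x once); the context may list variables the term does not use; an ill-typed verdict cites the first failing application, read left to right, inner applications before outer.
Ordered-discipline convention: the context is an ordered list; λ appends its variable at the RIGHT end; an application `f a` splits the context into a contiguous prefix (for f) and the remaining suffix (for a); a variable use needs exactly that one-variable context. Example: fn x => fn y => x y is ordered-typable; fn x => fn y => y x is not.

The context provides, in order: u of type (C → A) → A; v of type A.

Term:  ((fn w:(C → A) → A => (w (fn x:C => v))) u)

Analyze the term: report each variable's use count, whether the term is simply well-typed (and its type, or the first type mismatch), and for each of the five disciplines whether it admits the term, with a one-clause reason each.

variable uses: u=1, v=1, w [bound]=1, x [bound]=0
left-to-right use order: w, v, u
typing: ✓ — A
ordered: ✗ — unused: x — weakening required
linear: ✗ — unused: x — weakening required
affine: ✓ — at most one use each (u, v, w, x)
relevant: ✗ — unused: x — weakening required
unrestricted: ✓ — type-checks (A) and nothing is barred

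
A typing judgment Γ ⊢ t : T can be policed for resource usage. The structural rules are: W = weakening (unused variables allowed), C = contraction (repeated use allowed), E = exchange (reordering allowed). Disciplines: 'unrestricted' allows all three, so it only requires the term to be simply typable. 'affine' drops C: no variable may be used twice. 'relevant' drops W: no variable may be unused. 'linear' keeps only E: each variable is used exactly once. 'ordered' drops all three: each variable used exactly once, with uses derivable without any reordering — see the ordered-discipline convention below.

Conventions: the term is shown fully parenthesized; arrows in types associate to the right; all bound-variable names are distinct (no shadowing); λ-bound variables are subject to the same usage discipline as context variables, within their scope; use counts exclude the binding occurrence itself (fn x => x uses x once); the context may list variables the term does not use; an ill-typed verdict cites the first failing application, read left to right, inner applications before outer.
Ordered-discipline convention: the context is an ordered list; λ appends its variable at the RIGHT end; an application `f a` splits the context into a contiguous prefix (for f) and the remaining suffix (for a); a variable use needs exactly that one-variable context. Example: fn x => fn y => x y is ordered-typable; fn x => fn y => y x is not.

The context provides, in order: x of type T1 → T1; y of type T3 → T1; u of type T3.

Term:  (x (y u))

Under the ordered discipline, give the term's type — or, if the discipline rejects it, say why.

term : T1
variable uses: x=1; y=1; u=1
use order (left to right): x, y, u
typing: ✓ — T1
per-discipline verdicts: ordered ✓; linear ✓; affine ✓; relevant ✓; unrestricted ✓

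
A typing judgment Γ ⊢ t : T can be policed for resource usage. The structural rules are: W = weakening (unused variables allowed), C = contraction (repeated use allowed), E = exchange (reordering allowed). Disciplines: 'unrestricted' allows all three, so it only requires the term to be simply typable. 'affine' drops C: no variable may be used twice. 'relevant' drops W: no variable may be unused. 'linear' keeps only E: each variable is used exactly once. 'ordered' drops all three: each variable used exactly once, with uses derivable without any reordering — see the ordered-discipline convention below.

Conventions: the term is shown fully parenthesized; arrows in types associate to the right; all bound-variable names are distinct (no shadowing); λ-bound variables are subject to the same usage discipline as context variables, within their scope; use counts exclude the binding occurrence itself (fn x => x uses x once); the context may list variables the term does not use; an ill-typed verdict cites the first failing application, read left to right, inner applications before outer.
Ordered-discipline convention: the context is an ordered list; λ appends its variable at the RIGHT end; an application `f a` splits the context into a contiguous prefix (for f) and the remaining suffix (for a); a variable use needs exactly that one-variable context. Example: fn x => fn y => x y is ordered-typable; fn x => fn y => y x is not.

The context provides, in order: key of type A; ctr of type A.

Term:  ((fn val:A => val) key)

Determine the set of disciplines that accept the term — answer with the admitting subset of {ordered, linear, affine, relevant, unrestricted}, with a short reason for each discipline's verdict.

admitted in: affine, unrestricted
variable uses: key: 1; ctr: 0; val [bound]: 1
order of uses: val, key
typing: well-typed at A
ordered: ✗, unused: ctr — weakening required
linear: ✗, unused: ctr — weakening required
affine: ✓, key, ctr, val: no repeats, contraction unneeded
relevant: ✗, unused: ctr — weakening required
unrestricted: ✓, simply typable at A; W, C, E all held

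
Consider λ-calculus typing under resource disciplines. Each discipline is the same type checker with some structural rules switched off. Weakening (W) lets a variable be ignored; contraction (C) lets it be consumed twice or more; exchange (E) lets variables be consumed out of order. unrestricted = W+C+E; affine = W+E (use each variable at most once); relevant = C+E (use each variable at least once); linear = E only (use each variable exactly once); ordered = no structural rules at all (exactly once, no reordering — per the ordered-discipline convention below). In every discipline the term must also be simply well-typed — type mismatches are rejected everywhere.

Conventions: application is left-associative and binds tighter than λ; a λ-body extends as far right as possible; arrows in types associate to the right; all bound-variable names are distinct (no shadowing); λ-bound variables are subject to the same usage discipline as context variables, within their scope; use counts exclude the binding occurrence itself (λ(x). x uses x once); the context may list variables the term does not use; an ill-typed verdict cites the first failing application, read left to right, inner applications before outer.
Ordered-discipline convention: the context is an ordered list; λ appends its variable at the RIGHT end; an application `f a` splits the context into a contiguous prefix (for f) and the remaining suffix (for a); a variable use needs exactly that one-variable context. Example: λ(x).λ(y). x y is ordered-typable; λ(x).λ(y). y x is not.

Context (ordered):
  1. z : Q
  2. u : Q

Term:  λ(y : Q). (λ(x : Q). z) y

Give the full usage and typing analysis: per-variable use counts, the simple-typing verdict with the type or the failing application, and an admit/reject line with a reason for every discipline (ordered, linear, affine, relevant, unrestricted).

counts: z: 1×; u: 0×; y (λ-bound): 1×; x (λ-bound): 0×
use order (left to right): z, y
typing: the term checks, with type Q → Q
ordered: ✗ — needs weakening: u, x unused
linear: ✗ — needs weakening: u, x unused
affine: ✓ — no duplicate uses among z, u, y, x
relevant: ✗ — needs weakening: u, x unused
unrestricted: ✓ — typability at Q → Q is all that's needed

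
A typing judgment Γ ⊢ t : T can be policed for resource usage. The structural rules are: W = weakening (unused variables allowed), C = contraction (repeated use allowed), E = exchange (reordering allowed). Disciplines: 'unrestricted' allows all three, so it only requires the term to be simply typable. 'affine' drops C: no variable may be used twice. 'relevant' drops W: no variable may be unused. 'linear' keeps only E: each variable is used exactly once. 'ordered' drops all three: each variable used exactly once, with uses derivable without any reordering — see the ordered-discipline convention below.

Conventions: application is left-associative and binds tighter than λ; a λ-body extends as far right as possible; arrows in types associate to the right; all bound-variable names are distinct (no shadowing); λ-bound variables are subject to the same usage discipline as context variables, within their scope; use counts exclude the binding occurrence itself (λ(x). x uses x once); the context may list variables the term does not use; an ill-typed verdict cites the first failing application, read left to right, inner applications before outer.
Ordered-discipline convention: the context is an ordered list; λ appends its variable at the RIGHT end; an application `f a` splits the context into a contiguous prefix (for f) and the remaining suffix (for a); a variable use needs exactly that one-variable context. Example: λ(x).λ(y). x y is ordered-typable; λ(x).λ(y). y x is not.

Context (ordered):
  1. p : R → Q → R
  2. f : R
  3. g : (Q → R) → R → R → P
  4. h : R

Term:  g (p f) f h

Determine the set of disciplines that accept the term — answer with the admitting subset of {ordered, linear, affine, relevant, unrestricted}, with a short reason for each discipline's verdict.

admitted in: relevant, unrestricted
usage: p ×1; f ×2; g ×1; h ×1
order of uses: g, p, f, f, h
typing: ✓ — P
ordered: ✗, uses contraction: f ×2
linear: ✗, uses contraction: f ×2
affine: ✗, uses contraction: f ×2
relevant: ✓, every one of p, f, g, h appears
unrestricted: ✓, well-typed at P; no restrictions here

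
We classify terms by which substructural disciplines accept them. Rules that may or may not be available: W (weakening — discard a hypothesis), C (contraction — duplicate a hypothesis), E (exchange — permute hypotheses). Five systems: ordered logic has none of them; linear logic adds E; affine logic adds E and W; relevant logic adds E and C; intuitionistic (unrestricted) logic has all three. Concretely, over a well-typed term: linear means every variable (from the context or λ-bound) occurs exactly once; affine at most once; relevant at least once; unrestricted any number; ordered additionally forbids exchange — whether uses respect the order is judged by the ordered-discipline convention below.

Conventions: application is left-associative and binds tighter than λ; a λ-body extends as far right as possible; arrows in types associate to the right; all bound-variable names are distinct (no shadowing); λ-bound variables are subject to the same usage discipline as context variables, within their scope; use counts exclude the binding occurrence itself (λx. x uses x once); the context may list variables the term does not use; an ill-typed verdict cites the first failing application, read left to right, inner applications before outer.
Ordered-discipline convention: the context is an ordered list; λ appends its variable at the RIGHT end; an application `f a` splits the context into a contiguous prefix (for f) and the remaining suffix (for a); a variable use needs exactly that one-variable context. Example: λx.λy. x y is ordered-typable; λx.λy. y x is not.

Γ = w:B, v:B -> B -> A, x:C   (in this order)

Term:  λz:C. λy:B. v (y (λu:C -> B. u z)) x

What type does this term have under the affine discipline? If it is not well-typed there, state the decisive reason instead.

not well-typed under affine — a type mismatch blocks all five
variable uses: w=0, v=1, x=1, z (bound)=1, y (bound)=1, u (bound)=1
uses in reading order: v, y, u, z, x
typing: ill-typed: non-arrow in function slot: B
across the five disciplines: ordered ✗ | linear ✗ | affine ✗ | relevant ✗ | unrestricted ✗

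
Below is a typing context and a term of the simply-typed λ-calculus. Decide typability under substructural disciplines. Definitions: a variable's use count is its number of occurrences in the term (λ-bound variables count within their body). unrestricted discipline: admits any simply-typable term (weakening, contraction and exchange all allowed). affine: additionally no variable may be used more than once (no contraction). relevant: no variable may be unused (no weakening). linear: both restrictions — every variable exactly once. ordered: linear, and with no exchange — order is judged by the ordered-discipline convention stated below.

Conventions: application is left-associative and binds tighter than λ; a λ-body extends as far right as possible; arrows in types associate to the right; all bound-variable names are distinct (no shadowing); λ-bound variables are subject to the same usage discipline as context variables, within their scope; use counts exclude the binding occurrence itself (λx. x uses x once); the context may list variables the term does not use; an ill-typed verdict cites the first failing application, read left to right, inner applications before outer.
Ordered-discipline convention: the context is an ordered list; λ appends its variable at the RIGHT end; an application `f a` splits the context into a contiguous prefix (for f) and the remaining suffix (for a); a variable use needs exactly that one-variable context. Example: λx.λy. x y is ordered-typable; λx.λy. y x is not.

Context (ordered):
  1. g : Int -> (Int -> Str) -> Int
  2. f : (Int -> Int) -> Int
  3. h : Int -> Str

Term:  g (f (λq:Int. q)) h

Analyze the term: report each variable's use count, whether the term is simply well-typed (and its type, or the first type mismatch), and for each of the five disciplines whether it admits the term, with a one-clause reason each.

counts: g=1; f=1; h=1; q [bound]=1
left-to-right use order: g, f, q, h
typing: well-typed — term : Int
ordered: ✓, single-use (g, f, h, q), ordered derivation ok
linear: ✓, each of g, f, h, q used exactly once
affine: ✓, no duplicate uses among g, f, h, q
relevant: ✓, at least one use each (g, f, h, q)
unrestricted: ✓, simply typable at Int; W, C, E all held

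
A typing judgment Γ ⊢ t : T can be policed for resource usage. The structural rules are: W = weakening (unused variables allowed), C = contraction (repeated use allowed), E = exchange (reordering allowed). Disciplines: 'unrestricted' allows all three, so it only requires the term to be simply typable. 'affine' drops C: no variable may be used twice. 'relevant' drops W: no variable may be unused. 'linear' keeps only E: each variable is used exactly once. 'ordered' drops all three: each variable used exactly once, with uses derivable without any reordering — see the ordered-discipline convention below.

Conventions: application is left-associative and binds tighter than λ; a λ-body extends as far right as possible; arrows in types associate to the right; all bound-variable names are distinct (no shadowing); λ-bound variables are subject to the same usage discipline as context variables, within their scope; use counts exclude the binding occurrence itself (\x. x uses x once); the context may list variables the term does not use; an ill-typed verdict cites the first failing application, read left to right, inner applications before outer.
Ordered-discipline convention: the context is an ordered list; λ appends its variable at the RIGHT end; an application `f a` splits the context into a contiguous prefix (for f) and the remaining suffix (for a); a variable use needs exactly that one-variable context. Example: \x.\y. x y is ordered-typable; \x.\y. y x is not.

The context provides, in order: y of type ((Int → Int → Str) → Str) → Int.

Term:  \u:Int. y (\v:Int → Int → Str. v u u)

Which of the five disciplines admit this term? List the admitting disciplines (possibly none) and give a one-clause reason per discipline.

admitting disciplines: relevant, unrestricted
variable uses: y: 1×; u (bound): 2×; v (bound): 1×
use order (left to right): y, v, u, u
typing: well-typed — term : Int → Int
ordered: ✗ — repeated use of u ×2
linear: ✗ — repeated use of u ×2
affine: ✗ — repeated use of u ×2
relevant: ✓ — at least one use each (y, u, v)
unrestricted: ✓ — well-typed at Int → Int; no restrictions here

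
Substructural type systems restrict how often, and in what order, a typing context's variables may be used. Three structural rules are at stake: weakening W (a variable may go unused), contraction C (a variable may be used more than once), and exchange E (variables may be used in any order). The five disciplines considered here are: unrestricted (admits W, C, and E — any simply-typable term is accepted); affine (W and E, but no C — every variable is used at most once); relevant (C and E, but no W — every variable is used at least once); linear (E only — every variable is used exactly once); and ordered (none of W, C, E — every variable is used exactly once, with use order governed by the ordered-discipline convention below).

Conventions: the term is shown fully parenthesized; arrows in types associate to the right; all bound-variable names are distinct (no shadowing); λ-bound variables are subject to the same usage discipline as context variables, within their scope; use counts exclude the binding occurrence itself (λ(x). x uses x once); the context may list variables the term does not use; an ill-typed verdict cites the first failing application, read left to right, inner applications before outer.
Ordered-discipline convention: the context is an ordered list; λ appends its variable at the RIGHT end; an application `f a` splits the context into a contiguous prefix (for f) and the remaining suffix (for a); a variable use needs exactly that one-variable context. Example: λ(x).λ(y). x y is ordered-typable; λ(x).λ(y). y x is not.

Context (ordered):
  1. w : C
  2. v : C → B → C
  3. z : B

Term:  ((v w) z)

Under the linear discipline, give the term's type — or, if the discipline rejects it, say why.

term : C
use counts: w=1; v=1; z=1
use order (left to right): v, w, z
typing: ✓ — C
all disciplines: ordered ✗ · linear ✓ · affine ✓ · relevant ✓ · unrestricted ✓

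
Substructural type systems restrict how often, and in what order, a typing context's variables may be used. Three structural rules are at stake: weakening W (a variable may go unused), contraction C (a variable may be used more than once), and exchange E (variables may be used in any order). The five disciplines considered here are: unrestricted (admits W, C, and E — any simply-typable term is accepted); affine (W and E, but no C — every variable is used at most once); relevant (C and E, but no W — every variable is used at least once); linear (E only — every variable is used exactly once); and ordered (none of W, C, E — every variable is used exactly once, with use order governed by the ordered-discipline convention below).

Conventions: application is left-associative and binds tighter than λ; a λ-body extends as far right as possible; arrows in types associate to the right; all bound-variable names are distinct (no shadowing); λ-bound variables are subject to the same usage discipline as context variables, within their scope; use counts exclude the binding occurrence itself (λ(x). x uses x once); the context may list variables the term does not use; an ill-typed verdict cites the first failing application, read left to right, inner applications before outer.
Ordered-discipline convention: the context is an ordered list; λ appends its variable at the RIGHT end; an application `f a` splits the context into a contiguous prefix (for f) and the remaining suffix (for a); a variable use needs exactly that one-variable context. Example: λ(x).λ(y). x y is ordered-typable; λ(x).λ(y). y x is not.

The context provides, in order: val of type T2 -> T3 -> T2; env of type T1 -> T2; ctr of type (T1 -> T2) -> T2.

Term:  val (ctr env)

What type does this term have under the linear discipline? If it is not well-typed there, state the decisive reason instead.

term : T3 -> T2
usage: val ×1; env ×1; ctr ×1
left-to-right use order: val, ctr, env
typing: ✓ — T3 -> T2
summary: ordered ✗ | linear ✓ | affine ✓ | relevant ✓ | unrestricted ✓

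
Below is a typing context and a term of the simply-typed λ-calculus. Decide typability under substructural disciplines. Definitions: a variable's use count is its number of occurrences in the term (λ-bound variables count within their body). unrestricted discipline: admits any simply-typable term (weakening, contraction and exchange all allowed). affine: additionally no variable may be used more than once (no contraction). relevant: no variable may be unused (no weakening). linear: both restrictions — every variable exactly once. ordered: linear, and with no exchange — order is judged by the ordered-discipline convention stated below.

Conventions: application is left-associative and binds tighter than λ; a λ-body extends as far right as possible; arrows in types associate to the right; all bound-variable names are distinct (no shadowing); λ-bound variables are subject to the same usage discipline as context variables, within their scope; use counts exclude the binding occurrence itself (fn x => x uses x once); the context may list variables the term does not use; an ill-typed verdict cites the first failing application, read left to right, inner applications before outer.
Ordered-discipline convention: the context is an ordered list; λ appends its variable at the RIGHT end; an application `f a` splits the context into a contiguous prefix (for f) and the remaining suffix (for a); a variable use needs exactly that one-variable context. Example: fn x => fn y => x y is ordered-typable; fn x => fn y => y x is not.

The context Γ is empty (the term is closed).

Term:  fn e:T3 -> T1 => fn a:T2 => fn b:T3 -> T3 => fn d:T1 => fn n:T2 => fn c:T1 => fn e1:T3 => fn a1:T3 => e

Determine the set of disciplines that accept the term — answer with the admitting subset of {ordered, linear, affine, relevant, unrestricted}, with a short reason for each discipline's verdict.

accepted by: affine, unrestricted
use counts: e [bound] ×1; a [bound] ×0; b [bound] ×0; d [bound] ×0; n [bound] ×0; c [bound] ×0; e1 [bound] ×0; a1 [bound] ×0
left-to-right use order: e
typing: the term checks, with type (T3 -> T1) -> T2 -> (T3 -> T3) -> T1 -> T2 -> T1 -> T3 -> T3 -> T3 -> T1
ordered ✗ (a, b, d, n, c, e1, a1 never used (weakening))
linear ✗ (a, b, d, n, c, e1, a1 never used (weakening))
affine ✓ (none of e, a, b, d, n, c, e1, a1 used more than once)
relevant ✗ (a, b, d, n, c, e1, a1 never used (weakening))
unrestricted ✓ (well-typed at (T3 -> T1) -> T2 -> (T3 -> T3) -> T1 -> T2 -> T1 -> T3 -> T3 -> T3 -> T1; no restrictions here)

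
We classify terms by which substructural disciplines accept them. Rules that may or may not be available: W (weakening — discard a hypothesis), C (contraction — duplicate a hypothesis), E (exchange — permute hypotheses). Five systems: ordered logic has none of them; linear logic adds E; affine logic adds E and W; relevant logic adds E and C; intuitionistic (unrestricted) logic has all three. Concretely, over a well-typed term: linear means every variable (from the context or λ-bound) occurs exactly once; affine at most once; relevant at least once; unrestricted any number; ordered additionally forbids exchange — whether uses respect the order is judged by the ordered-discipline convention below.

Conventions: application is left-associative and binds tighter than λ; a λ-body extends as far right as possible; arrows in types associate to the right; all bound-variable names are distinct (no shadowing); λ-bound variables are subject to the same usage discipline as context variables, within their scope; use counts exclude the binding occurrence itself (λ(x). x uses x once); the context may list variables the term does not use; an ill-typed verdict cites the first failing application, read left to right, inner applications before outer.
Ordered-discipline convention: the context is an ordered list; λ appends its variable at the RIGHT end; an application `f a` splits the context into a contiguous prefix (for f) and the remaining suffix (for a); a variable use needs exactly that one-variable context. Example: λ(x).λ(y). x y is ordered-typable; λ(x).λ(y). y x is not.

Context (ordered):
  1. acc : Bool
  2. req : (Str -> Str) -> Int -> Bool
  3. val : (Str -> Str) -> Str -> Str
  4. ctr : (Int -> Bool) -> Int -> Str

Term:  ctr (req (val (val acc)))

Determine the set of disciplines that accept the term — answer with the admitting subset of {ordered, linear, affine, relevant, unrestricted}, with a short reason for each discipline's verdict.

admitting disciplines: none
counts: acc=1; req=1; val=2; ctr=1
left-to-right use order: ctr, req, val, val, acc
typing: ill-typed: a function awaiting Str -> Str gets Bool
ordered ✗ (the type mismatch rejects it)
linear ✗ (not simply typable)
affine ✗ (fails simple typing)
relevant ✗ (a type mismatch blocks all five)
unrestricted ✗ (the type mismatch rejects it)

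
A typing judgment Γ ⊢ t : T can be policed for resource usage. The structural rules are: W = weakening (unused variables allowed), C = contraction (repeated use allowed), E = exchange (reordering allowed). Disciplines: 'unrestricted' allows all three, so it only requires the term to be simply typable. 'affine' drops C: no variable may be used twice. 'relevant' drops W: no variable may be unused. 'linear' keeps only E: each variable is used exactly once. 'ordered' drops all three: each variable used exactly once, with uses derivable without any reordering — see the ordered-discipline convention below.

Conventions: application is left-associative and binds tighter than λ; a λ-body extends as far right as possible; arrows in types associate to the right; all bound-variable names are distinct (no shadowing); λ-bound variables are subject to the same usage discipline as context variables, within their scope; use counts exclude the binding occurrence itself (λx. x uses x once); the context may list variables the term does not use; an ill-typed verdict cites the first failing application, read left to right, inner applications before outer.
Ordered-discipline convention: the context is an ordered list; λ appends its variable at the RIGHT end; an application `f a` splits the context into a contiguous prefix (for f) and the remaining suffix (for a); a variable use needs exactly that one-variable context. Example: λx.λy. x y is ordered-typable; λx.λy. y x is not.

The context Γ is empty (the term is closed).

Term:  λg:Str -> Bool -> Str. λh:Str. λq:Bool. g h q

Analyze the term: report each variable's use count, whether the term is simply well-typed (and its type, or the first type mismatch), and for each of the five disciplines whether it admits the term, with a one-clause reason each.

usage: g [bound]: 1, h [bound]: 1, q [bound]: 1
use order (left to right): g, h, q
typing: well-typed at (Str -> Bool -> Str) -> Str -> Bool -> Str
ordered ✓ (g, h, q once each; derivable with no W/C/E)
linear ✓ (each of g, h, q used exactly once)
affine ✓ (no duplicate uses among g, h, q)
relevant ✓ (every one of g, h, q appears)
unrestricted ✓ (well-typed at (Str -> Bool -> Str) -> Str -> Bool -> Str; no restrictions here)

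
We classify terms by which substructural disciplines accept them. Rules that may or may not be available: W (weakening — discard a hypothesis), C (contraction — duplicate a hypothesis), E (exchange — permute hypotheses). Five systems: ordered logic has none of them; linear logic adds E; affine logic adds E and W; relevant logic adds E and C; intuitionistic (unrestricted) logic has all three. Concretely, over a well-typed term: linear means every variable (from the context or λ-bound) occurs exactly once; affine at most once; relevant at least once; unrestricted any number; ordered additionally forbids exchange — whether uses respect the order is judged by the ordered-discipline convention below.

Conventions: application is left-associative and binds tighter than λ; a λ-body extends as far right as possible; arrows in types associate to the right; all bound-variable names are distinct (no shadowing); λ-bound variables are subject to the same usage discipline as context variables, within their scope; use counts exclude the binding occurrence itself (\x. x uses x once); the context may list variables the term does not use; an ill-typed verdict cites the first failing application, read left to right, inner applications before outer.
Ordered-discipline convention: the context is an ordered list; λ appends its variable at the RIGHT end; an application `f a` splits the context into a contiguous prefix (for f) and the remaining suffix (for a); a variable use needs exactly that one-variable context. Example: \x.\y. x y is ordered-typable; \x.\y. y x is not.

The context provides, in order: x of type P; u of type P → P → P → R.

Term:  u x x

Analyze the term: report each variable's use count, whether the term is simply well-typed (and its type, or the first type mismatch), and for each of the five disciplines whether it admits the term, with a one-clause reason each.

counts: x=2; u=1
use order (left to right): u, x, x
typing: well-typed — term : P → R
ordered ✗ (x ×2 used more than once (contraction))
linear ✗ (x ×2 used more than once (contraction))
affine ✗ (x ×2 used more than once (contraction))
relevant ✓ (every one of x, u appears)
unrestricted ✓ (well-typed at P → R; no restrictions here)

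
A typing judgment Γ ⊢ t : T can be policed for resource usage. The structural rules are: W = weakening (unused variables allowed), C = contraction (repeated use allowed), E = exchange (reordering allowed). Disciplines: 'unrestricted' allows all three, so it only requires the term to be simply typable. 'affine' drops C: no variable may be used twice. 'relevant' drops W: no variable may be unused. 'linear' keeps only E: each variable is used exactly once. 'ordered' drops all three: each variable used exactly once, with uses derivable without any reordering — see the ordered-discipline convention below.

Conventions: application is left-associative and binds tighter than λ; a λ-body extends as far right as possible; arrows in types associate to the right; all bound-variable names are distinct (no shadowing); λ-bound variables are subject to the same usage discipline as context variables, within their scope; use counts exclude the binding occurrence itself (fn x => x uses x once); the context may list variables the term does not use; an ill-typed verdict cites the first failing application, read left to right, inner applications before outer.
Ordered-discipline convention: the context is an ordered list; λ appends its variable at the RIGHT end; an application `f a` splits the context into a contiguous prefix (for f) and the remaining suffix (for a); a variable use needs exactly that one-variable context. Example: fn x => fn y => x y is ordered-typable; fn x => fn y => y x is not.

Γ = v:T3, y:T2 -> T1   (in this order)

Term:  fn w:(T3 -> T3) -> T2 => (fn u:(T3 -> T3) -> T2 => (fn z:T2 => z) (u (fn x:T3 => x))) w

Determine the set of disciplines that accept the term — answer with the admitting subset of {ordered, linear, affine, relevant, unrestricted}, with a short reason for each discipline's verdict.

admitted in: affine, unrestricted
variable uses: v: 0; y: 0; w (λ-bound): 1; u (λ-bound): 1; z (λ-bound): 1; x (λ-bound): 1
use order (left to right): z, u, x, w
typing: well-typed at ((T3 -> T3) -> T2) -> T2
ordered: ✗ — v, y left unused
linear: ✗ — v, y left unused
affine: ✓ — none of v, y, w, u, z, x used more than once
relevant: ✗ — v, y left unused
unrestricted: ✓ — simply typable at ((T3 -> T3) -> T2) -> T2; W, C, E all held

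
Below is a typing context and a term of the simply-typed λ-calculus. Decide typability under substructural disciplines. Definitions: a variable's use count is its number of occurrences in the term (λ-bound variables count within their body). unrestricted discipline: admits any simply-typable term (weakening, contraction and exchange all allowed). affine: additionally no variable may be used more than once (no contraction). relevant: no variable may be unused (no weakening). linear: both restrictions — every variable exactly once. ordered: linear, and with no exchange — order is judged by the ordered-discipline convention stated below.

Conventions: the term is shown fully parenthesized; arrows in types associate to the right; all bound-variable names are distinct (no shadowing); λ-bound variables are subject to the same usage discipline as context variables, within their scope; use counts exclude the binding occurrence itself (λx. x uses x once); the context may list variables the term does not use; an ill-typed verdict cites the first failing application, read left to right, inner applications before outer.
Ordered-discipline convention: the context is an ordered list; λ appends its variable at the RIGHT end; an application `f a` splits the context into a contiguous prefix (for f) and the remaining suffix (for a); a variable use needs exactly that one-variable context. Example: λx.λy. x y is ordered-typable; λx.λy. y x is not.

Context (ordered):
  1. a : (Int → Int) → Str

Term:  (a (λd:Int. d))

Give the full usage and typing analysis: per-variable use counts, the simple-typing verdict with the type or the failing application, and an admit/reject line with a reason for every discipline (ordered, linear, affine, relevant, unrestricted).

usage: a: 1, d [bound]: 1
order of uses: a, d
typing: ✓ — Str
ordered ✓ (a, d once each; derivable with no W/C/E)
linear ✓ (single use per variable (a, d))
affine ✓ (none of a, d used more than once)
relevant ✓ (every one of a, d appears)
unrestricted ✓ (simply typable at Str; W, C, E all held)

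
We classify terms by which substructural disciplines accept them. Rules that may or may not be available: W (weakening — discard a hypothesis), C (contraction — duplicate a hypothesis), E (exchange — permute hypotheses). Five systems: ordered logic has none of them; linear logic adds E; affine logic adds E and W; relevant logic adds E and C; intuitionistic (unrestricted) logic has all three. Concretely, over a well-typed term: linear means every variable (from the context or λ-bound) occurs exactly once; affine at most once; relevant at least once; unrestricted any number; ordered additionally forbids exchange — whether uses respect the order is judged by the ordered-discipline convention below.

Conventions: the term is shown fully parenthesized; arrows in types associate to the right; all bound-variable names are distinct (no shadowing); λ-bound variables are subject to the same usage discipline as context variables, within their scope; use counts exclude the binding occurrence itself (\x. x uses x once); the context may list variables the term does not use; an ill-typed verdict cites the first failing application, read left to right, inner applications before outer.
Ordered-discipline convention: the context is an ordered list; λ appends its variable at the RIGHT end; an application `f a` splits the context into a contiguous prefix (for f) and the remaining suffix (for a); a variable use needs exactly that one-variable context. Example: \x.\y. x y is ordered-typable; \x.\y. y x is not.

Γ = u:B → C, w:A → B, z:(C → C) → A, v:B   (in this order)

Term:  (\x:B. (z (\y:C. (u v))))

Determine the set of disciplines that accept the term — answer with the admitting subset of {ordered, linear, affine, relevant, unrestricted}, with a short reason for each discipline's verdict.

admitted by: affine, unrestricted
use counts: u: 1, w: 0, z: 1, v: 1, x (bound): 0, y (bound): 0
use order (left to right): z, u, v
typing: ✓ — B → A
ordered ✗ (w, x, y never used (weakening))
linear ✗ (w, x, y never used (weakening))
affine ✓ (u, w, z, v, x, y: no repeats, contraction unneeded)
relevant ✗ (w, x, y never used (weakening))
unrestricted ✓ (typability at B → A is all that's needed)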